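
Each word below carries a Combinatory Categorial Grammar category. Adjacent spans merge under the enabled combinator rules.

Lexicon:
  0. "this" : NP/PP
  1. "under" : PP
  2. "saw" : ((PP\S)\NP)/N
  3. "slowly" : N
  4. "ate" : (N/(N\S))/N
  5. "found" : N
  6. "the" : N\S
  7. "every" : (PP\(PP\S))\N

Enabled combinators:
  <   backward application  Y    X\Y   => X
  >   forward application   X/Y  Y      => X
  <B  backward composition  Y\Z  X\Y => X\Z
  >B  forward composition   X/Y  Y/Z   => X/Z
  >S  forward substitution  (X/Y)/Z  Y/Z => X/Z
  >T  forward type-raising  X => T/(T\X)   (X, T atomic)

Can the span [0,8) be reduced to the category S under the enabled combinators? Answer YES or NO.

NO

NP/PP PP ((PP\S)\NP)/N N (N/(N\S))/N N N\S (PP\(PP\S))\N
CKY chart[0,8] = {N/(N\PP), NP/(NP\PP), PP, PP/(PP\PP), S/(S\PP)}; S ∉ chart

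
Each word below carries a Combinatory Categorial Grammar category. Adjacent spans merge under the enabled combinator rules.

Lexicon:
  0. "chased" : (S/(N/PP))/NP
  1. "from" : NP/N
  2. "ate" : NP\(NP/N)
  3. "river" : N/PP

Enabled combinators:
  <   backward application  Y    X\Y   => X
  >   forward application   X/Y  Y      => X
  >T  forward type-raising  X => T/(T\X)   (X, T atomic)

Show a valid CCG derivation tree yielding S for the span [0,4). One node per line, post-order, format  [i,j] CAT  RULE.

[0,1] (S/(N/PP))/NP  lex  "chased"
[1,2] NP/N  lex  "from"
[2,3] NP\(NP/N)  lex  "ate"
[1,3] NP  <  k=2
[0,3] S/(N/PP)  >  k=1
[3,4] N/PP  lex  "river"
[0,4] S  >  k=3

[0,4] S   >
  [0,3] S/(N/PP)   >
    [0,1] "chased" : (S/(N/PP))/NP
    [1,3] NP   <
      [1,2] "from" : NP/N
      [2,3] "ate" : NP\(NP/N)
  [3,4] "river" : N/PP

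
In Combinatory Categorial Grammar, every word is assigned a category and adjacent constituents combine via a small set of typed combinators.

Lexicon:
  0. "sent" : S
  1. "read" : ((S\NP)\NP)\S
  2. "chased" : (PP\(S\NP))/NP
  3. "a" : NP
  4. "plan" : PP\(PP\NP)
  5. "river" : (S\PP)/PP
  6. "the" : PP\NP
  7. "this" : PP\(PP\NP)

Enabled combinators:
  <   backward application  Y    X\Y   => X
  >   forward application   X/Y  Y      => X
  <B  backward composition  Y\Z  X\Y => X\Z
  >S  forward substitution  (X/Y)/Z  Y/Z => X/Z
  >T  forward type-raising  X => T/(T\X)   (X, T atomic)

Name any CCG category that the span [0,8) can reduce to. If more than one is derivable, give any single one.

[0,8] S   <
  [0,5] PP   <
    [0,4] PP\NP   <B
      [0,2] (S\NP)\NP   <
        [0,1] "sent" : S
        [1,2] "read" : ((S\NP)\NP)\S
      [2,4] PP\(S\NP)   >
        [2,3] "chased" : (PP\(S\NP))/NP
        [3,4] "a" : NP
    [4,5] "plan" : PP\(PP\NP)
  [5,8] S\PP   >
    [5,6] "river" : (S\PP)/PP
    [6,8] PP   <
      [6,7] "the" : PP\NP
      [7,8] "this" : PP\(PP\NP)

S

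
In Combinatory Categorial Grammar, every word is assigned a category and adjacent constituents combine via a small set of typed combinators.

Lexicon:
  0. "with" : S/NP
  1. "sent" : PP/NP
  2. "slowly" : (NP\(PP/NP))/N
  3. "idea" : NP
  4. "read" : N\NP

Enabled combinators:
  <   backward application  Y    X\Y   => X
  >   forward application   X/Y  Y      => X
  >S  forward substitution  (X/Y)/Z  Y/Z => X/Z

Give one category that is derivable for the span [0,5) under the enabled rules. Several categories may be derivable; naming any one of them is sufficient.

[0,5] S   >
  [0,1] "with" : S/NP
  [1,5] NP   <
    [1,2] "sent" : PP/NP
    [2,5] NP\(PP/NP)   >
      [2,3] "slowly" : (NP\(PP/NP))/N
      [3,5] N   <
        [3,4] "idea" : NP
        [4,5] "read" : N\NP

S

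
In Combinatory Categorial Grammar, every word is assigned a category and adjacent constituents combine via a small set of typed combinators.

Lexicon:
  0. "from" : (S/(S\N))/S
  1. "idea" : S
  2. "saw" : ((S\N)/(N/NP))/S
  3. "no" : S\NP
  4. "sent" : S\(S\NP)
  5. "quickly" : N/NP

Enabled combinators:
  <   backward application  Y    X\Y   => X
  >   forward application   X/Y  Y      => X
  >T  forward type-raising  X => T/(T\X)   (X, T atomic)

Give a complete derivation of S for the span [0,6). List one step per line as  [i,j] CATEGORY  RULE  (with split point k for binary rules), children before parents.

[0,6] S   >
  [0,2] S/(S\N)   >
    [0,1] "from" : (S/(S\N))/S
    [1,2] "idea" : S
  [2,6] S\N   >
    [2,5] (S\N)/(N/NP)   >
      [2,3] "saw" : ((S\N)/(N/NP))/S
      [3,5] S   <
        [3,4] "no" : S\NP
        [4,5] "sent" : S\(S\NP)
    [5,6] "quickly" : N/NP

[0,1] (S/(S\N))/S  lex  "from"
[1,2] S  lex  "idea"
[0,2] S/(S\N)  >  k=1
[2,3] ((S\N)/(N/NP))/S  lex  "saw"
[3,4] S\NP  lex  "no"
[4,5] S\(S\NP)  lex  "sent"
[3,5] S  <  k=4
[2,5] (S\N)/(N/NP)  >  k=3
[5,6] N/NP  lex  "quickly"
[2,6] S\N  >  k=5
[0,6] S  >  k=2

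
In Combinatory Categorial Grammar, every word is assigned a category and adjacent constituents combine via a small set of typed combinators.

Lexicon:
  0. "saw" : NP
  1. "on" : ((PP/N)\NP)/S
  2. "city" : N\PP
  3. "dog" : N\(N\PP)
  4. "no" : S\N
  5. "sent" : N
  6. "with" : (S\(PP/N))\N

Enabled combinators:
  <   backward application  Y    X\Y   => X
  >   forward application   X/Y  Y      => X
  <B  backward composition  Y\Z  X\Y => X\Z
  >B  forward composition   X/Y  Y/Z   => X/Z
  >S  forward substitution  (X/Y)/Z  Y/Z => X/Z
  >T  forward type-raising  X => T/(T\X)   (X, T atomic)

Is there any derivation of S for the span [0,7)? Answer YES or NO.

[0,7] S   >
  [0,1] S/(S\NP)   >T
    [0,1] "saw" : NP
  [1,7] S\NP   <B
    [1,5] (PP/N)\NP   >
      [1,2] "on" : ((PP/N)\NP)/S
      [2,5] S   <
        [2,4] N   <
          [2,3] "city" : N\PP
          [3,4] "dog" : N\(N\PP)
        [4,5] "no" : S\N
    [5,7] S\(PP/N)   <
      [5,6] "sent" : N
      [6,7] "with" : (S\(PP/N))\N

YES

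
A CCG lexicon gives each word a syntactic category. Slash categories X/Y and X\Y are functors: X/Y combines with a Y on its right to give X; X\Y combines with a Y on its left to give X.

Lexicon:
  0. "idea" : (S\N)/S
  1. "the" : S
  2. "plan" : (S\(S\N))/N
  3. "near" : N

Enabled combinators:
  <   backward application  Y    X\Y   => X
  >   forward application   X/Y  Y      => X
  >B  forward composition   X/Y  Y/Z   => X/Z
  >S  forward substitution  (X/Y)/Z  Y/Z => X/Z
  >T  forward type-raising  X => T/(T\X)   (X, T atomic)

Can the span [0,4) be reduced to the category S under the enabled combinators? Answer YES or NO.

[0,4] S   <
  [0,2] S\N   >
    [0,1] "idea" : (S\N)/S
    [1,2] "the" : S
  [2,4] S\(S\N)   >
    [2,3] "plan" : (S\(S\N))/N
    [3,4] "near" : N

YES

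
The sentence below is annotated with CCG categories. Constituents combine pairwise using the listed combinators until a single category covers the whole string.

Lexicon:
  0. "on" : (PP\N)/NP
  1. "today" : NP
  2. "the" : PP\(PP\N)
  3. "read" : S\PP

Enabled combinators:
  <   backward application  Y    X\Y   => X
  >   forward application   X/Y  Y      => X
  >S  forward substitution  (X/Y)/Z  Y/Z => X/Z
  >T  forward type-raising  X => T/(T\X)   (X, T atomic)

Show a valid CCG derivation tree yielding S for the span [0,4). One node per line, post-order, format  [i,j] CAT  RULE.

[0,4] S   <
  [0,3] PP   <
    [0,2] PP\N   >
      [0,1] "on" : (PP\N)/NP
      [1,2] "today" : NP
    [2,3] "the" : PP\(PP\N)
  [3,4] "read" : S\PP

[0,1] (PP\N)/NP  lex  "on"
[1,2] NP  lex  "today"
[0,2] PP\N  >  k=1
[2,3] PP\(PP\N)  lex  "the"
[0,3] PP  <  k=2
[3,4] S\PP  lex  "read"
[0,4] S  <  k=3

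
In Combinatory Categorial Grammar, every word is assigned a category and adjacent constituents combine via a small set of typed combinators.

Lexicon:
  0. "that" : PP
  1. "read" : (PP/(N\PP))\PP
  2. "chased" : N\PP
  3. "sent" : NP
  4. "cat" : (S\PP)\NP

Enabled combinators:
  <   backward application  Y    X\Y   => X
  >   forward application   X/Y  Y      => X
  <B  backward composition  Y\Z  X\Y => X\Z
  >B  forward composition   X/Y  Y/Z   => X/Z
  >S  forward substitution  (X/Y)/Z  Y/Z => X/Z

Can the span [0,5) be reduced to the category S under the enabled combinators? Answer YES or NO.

YES

[0,5] S   <
  [0,3] PP   >
    [0,2] PP/(N\PP)   <
      [0,1] "that" : PP
      [1,2] "read" : (PP/(N\PP))\PP
    [2,3] "chased" : N\PP
  [3,5] S\PP   <
    [3,4] "sent" : NP
    [4,5] "cat" : (S\PP)\NP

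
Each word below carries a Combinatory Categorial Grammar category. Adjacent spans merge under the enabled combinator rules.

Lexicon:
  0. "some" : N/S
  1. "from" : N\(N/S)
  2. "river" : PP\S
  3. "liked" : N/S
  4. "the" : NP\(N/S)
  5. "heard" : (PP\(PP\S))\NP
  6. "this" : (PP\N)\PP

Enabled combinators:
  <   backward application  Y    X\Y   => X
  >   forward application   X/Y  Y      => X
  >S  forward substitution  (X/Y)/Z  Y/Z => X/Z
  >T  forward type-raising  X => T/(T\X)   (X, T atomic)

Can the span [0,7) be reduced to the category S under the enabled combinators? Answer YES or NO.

N/S N\(N/S) PP\S N/S NP\(N/S) (PP\(PP\S))\NP (PP\N)\PP
CKY chart[0,7] = {N/(N\PP), NP/(NP\PP), PP, PP/(PP\PP), S/(S\PP)}; S ∉ chart

NO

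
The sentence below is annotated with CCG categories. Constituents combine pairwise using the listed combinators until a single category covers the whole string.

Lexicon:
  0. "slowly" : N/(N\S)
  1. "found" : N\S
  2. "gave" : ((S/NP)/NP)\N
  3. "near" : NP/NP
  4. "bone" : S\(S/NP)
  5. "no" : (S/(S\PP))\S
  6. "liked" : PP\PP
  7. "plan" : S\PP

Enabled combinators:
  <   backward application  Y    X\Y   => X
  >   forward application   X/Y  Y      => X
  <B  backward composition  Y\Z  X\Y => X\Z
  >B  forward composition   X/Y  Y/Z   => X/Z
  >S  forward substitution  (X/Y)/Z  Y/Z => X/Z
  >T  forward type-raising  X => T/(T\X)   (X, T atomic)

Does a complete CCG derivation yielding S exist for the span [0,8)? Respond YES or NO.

[0,8] S   >
  [0,6] S/(S\PP)   <
    [0,5] S   <
      [0,4] S/NP   >S
        [0,3] (S/NP)/NP   <
          [0,2] N   >
            [0,1] "slowly" : N/(N\S)
            [1,2] "found" : N\S
          [2,3] "gave" : ((S/NP)/NP)\N
        [3,4] "near" : NP/NP
      [4,5] "bone" : S\(S/NP)
    [5,6] "no" : (S/(S\PP))\S
  [6,8] S\PP   <B
    [6,7] "liked" : PP\PP
    [7,8] "plan" : S\PP

YES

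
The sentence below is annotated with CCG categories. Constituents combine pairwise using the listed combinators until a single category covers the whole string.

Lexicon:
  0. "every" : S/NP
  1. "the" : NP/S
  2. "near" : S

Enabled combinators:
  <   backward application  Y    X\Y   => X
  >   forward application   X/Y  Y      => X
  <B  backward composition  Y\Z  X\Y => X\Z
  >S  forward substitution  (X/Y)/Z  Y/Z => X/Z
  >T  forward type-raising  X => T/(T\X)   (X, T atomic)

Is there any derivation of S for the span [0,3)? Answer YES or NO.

YES

[0,3] S   >
  [0,1] "every" : S/NP
  [1,3] NP   >
    [1,2] "the" : NP/S
    [2,3] "near" : S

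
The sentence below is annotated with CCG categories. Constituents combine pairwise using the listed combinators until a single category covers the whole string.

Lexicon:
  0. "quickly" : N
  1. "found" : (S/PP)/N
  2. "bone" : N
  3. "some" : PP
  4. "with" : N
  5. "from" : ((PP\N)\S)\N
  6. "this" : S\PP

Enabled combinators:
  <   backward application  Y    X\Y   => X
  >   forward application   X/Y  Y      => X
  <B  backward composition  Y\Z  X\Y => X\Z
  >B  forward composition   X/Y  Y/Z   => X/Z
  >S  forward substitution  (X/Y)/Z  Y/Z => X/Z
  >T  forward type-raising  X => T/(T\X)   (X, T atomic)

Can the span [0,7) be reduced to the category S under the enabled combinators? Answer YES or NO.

[0,7] S   <
  [0,1] "quickly" : N
  [1,7] S\N   <B
    [1,6] PP\N   <
      [1,4] S   >
        [1,3] S/PP   >
          [1,2] "found" : (S/PP)/N
          [2,3] "bone" : N
        [3,4] "some" : PP
      [4,6] (PP\N)\S   <
        [4,5] "with" : N
        [5,6] "from" : ((PP\N)\S)\N
    [6,7] "this" : S\PP

YES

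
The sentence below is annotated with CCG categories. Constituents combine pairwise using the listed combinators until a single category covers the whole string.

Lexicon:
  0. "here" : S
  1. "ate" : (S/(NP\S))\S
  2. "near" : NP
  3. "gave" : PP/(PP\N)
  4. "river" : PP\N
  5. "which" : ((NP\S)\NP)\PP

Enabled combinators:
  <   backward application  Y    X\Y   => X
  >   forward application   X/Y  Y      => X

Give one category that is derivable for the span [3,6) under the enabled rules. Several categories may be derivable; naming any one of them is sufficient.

[0,6] S   >
  [0,2] S/(NP\S)   <
    [0,1] "here" : S
    [1,2] "ate" : (S/(NP\S))\S
  [2,6] NP\S   <
    [2,3] "near" : NP
    [3,6] (NP\S)\NP   <
      [3,5] PP   >
        [3,4] "gave" : PP/(PP\N)
        [4,5] "river" : PP\N
      [5,6] "which" : ((NP\S)\NP)\PP

(NP\S)\NP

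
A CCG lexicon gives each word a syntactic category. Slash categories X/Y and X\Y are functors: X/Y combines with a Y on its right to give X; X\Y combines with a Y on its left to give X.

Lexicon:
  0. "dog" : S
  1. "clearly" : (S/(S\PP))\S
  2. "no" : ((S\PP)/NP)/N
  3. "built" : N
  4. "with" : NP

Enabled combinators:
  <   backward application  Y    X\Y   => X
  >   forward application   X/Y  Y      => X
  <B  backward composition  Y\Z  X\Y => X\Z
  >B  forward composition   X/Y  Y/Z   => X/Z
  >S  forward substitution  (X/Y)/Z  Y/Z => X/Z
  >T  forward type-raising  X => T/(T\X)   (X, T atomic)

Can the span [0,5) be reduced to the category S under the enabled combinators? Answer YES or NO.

YES

[0,5] S   >
  [0,2] S/(S\PP)   <
    [0,1] "dog" : S
    [1,2] "clearly" : (S/(S\PP))\S
  [2,5] S\PP   >
    [2,4] (S\PP)/NP   >
      [2,3] "no" : ((S\PP)/NP)/N
      [3,4] "built" : N
    [4,5] "with" : NP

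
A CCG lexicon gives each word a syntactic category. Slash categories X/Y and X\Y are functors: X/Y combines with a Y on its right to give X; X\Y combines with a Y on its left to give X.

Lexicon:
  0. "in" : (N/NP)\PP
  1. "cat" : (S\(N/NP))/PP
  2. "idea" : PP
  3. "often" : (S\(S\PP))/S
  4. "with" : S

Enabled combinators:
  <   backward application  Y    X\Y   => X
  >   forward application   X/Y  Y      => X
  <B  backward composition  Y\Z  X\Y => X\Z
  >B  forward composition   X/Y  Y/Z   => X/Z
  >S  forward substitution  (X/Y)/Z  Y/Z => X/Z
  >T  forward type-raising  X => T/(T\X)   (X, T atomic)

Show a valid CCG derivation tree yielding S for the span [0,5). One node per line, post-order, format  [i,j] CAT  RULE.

[0,5] S   <
  [0,3] S\PP   <B
    [0,1] "in" : (N/NP)\PP
    [1,3] S\(N/NP)   >
      [1,2] "cat" : (S\(N/NP))/PP
      [2,3] "idea" : PP
  [3,5] S\(S\PP)   >
    [3,4] "often" : (S\(S\PP))/S
    [4,5] "with" : S

[0,1] (N/NP)\PP  lex  "in"
[1,2] (S\(N/NP))/PP  lex  "cat"
[2,3] PP  lex  "idea"
[1,3] S\(N/NP)  >  k=2
[0,3] S\PP  <B  k=1
[3,4] (S\(S\PP))/S  lex  "often"
[4,5] S  lex  "with"
[3,5] S\(S\PP)  >  k=4
[0,5] S  <  k=3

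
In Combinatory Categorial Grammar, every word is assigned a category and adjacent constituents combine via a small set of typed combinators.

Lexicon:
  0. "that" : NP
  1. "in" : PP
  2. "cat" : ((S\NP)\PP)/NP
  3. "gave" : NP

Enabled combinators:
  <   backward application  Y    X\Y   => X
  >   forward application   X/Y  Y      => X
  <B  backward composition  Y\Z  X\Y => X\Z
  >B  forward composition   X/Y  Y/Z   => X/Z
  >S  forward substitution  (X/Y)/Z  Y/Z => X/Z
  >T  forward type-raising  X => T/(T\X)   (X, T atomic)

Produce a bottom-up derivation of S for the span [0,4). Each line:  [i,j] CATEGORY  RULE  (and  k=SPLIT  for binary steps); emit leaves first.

[0,1] NP  lex  "that"
[1,2] PP  lex  "in"
[2,3] ((S\NP)\PP)/NP  lex  "cat"
[3,4] NP  lex  "gave"
[2,4] (S\NP)\PP  >  k=3
[1,4] S\NP  <  k=2
[0,4] S  <  k=1

[0,4] S   <
  [0,1] "that" : NP
  [1,4] S\NP   <
    [1,2] "in" : PP
    [2,4] (S\NP)\PP   >
      [2,3] "cat" : ((S\NP)\PP)/NP
      [3,4] "gave" : NP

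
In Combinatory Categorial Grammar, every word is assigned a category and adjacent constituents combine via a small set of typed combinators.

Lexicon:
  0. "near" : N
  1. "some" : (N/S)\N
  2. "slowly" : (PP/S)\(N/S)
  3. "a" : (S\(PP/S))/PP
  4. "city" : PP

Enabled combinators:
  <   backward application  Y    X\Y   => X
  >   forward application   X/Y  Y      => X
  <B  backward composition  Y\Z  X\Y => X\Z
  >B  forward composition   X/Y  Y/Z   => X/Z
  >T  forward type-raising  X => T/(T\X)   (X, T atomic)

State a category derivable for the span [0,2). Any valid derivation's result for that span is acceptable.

[0,5] S   <
  [0,3] PP/S   <
    [0,2] N/S   <
      [0,1] "near" : N
      [1,2] "some" : (N/S)\N
    [2,3] "slowly" : (PP/S)\(N/S)
  [3,5] S\(PP/S)   >
    [3,4] "a" : (S\(PP/S))/PP
    [4,5] "city" : PP

N/S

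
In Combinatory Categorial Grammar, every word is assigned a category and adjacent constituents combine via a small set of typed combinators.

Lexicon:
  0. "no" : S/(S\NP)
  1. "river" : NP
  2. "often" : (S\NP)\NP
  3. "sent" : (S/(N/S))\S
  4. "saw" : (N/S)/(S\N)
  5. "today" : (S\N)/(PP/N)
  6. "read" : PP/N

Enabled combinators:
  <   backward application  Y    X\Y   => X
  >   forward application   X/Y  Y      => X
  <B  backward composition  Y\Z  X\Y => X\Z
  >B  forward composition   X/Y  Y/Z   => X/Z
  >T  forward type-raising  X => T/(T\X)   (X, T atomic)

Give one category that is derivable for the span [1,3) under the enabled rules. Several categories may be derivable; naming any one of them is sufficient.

S\NP

[0,7] S   >
  [0,4] S/(N/S)   <
    [0,3] S   >
      [0,1] "no" : S/(S\NP)
      [1,3] S\NP   <
        [1,2] "river" : NP
        [2,3] "often" : (S\NP)\NP
    [3,4] "sent" : (S/(N/S))\S
  [4,7] N/S   >
    [4,5] "saw" : (N/S)/(S\N)
    [5,7] S\N   >
      [5,6] "today" : (S\N)/(PP/N)
      [6,7] "read" : PP/N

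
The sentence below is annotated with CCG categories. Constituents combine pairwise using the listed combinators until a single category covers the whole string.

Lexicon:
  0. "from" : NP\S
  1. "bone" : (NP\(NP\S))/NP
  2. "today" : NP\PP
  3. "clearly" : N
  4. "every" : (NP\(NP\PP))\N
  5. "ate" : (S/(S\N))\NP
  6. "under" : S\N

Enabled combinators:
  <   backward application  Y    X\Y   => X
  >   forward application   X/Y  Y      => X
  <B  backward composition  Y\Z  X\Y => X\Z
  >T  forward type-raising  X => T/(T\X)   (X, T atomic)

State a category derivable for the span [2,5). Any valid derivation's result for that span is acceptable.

NP

[0,7] S   >
  [0,6] S/(S\N)   <
    [0,5] NP   <
      [0,1] "from" : NP\S
      [1,5] NP\(NP\S)   >
        [1,2] "bone" : (NP\(NP\S))/NP
        [2,5] NP   <
          [2,3] "today" : NP\PP
          [3,5] NP\(NP\PP)   <
            [3,4] "clearly" : N
            [4,5] "every" : (NP\(NP\PP))\N
    [5,6] "ate" : (S/(S\N))\NP
  [6,7] "under" : S\N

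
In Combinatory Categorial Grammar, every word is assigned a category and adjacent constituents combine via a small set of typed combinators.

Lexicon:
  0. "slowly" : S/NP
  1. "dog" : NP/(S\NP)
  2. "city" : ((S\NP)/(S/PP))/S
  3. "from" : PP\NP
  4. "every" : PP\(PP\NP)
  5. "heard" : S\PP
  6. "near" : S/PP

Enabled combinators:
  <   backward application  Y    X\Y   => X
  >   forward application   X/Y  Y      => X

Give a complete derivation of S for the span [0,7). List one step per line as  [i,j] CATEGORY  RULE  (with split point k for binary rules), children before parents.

[0,7] S   >
  [0,1] "slowly" : S/NP
  [1,7] NP   >
    [1,2] "dog" : NP/(S\NP)
    [2,7] S\NP   >
      [2,6] (S\NP)/(S/PP)   >
        [2,3] "city" : ((S\NP)/(S/PP))/S
        [3,6] S   <
          [3,5] PP   <
            [3,4] "from" : PP\NP
            [4,5] "every" : PP\(PP\NP)
          [5,6] "heard" : S\PP
      [6,7] "near" : S/PP

[0,1] S/NP  lex  "slowly"
[1,2] NP/(S\NP)  lex  "dog"
[2,3] ((S\NP)/(S/PP))/S  lex  "city"
[3,4] PP\NP  lex  "from"
[4,5] PP\(PP\NP)  lex  "every"
[3,5] PP  <  k=4
[5,6] S\PP  lex  "heard"
[3,6] S  <  k=5
[2,6] (S\NP)/(S/PP)  >  k=3
[6,7] S/PP  lex  "near"
[2,7] S\NP  >  k=6
[1,7] NP  >  k=2
[0,7] S  >  k=1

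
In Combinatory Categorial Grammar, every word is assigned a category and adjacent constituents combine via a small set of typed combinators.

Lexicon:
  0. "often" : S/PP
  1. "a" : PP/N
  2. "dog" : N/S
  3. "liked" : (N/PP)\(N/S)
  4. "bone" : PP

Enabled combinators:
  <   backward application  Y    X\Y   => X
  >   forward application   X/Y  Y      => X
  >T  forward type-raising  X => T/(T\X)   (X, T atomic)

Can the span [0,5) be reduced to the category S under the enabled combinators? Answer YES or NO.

[0,5] S   >
  [0,1] "often" : S/PP
  [1,5] PP   >
    [1,2] "a" : PP/N
    [2,5] N   >
      [2,4] N/PP   <
        [2,3] "dog" : N/S
        [3,4] "liked" : (N/PP)\(N/S)
      [4,5] "bone" : PP

YES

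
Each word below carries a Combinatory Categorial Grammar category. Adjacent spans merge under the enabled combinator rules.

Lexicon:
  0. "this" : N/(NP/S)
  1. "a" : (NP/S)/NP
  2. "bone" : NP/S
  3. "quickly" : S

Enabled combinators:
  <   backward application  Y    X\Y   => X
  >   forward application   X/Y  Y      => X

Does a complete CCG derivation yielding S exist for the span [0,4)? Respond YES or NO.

N/(NP/S) (NP/S)/NP NP/S S
CKY chart[0,4] = {N}; S ∉ chart

NO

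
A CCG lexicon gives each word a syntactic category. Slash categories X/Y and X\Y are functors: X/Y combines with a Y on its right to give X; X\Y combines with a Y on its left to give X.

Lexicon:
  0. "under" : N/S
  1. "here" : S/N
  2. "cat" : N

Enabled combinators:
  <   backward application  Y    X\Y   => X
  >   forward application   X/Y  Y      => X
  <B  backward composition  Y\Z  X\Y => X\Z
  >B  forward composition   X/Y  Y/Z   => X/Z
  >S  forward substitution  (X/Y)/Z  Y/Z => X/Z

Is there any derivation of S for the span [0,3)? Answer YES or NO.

NO

N/S S/N N
CKY chart[0,3] = {N}; S ∉ chart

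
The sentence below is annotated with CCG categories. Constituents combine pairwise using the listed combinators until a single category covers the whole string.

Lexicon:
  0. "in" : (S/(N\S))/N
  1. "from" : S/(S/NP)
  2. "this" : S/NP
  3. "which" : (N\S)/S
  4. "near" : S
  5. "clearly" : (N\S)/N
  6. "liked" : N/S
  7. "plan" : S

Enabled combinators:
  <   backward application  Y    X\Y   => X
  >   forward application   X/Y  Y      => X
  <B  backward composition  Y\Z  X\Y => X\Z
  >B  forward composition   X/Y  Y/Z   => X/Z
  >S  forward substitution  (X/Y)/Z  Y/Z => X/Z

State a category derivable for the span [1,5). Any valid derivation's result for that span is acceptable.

[0,8] S   >
  [0,5] S/(N\S)   >
    [0,1] "in" : (S/(N\S))/N
    [1,5] N   <
      [1,3] S   >
        [1,2] "from" : S/(S/NP)
        [2,3] "this" : S/NP
      [3,5] N\S   >
        [3,4] "which" : (N\S)/S
        [4,5] "near" : S
  [5,8] N\S   >
    [5,6] "clearly" : (N\S)/N
    [6,8] N   >
      [6,7] "liked" : N/S
      [7,8] "plan" : S

N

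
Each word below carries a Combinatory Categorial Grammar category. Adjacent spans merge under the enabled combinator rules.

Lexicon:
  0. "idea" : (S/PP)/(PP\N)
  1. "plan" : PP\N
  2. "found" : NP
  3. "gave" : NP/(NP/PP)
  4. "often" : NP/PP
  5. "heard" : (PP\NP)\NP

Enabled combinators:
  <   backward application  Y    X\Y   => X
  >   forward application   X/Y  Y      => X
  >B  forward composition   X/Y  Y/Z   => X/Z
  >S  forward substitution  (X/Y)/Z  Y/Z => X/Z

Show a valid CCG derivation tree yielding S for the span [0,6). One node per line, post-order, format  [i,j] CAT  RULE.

[0,1] (S/PP)/(PP\N)  lex  "idea"
[1,2] PP\N  lex  "plan"
[0,2] S/PP  >  k=1
[2,3] NP  lex  "found"
[3,4] NP/(NP/PP)  lex  "gave"
[4,5] NP/PP  lex  "often"
[3,5] NP  >  k=4
[5,6] (PP\NP)\NP  lex  "heard"
[3,6] PP\NP  <  k=5
[2,6] PP  <  k=3
[0,6] S  >  k=2

[0,6] S   >
  [0,2] S/PP   >
    [0,1] "idea" : (S/PP)/(PP\N)
    [1,2] "plan" : PP\N
  [2,6] PP   <
    [2,3] "found" : NP
    [3,6] PP\NP   <
      [3,5] NP   >
        [3,4] "gave" : NP/(NP/PP)
        [4,5] "often" : NP/PP
      [5,6] "heard" : (PP\NP)\NP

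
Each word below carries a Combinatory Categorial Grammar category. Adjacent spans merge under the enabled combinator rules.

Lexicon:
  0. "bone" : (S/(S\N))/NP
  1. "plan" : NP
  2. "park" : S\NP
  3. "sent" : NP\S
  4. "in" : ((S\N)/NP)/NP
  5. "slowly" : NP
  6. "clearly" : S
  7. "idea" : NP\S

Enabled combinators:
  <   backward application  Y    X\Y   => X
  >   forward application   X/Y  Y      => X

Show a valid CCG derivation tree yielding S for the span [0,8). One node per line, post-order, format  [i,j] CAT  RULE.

[0,8] S   >
  [0,4] S/(S\N)   >
    [0,1] "bone" : (S/(S\N))/NP
    [1,4] NP   <
      [1,3] S   <
        [1,2] "plan" : NP
        [2,3] "park" : S\NP
      [3,4] "sent" : NP\S
  [4,8] S\N   >
    [4,6] (S\N)/NP   >
      [4,5] "in" : ((S\N)/NP)/NP
      [5,6] "slowly" : NP
    [6,8] NP   <
      [6,7] "clearly" : S
      [7,8] "idea" : NP\S

[0,1] (S/(S\N))/NP  lex  "bone"
[1,2] NP  lex  "plan"
[2,3] S\NP  lex  "park"
[1,3] S  <  k=2
[3,4] NP\S  lex  "sent"
[1,4] NP  <  k=3
[0,4] S/(S\N)  >  k=1
[4,5] ((S\N)/NP)/NP  lex  "in"
[5,6] NP  lex  "slowly"
[4,6] (S\N)/NP  >  k=5
[6,7] S  lex  "clearly"
[7,8] NP\S  lex  "idea"
[6,8] NP  <  k=7
[4,8] S\N  >  k=6
[0,8] S  >  k=4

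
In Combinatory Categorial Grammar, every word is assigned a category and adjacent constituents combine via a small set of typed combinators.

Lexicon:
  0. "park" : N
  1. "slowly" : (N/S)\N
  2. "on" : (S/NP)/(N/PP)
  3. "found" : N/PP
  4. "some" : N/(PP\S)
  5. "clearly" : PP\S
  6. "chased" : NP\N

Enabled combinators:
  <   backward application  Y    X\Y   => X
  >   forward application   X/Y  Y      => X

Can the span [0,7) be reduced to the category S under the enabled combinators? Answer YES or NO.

N (N/S)\N (S/NP)/(N/PP) N/PP N/(PP\S) PP\S NP\N
CKY chart[0,7] = {N}; S ∉ chart

NO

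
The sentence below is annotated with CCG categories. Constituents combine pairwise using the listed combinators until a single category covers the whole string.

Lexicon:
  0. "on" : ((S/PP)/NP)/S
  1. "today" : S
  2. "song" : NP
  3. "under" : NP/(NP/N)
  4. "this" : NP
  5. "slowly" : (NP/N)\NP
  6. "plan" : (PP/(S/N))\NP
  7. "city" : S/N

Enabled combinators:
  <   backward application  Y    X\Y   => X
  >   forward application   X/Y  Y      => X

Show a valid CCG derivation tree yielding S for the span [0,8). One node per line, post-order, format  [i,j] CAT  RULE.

[0,1] ((S/PP)/NP)/S  lex  "on"
[1,2] S  lex  "today"
[0,2] (S/PP)/NP  >  k=1
[2,3] NP  lex  "song"
[0,3] S/PP  >  k=2
[3,4] NP/(NP/N)  lex  "under"
[4,5] NP  lex  "this"
[5,6] (NP/N)\NP  lex  "slowly"
[4,6] NP/N  <  k=5
[3,6] NP  >  k=4
[6,7] (PP/(S/N))\NP  lex  "plan"
[3,7] PP/(S/N)  <  k=6
[7,8] S/N  lex  "city"
[3,8] PP  >  k=7
[0,8] S  >  k=3

[0,8] S   >
  [0,3] S/PP   >
    [0,2] (S/PP)/NP   >
      [0,1] "on" : ((S/PP)/NP)/S
      [1,2] "today" : S
    [2,3] "song" : NP
  [3,8] PP   >
    [3,7] PP/(S/N)   <
      [3,6] NP   >
        [3,4] "under" : NP/(NP/N)
        [4,6] NP/N   <
          [4,5] "this" : NP
          [5,6] "slowly" : (NP/N)\NP
      [6,7] "plan" : (PP/(S/N))\NP
    [7,8] "city" : S/N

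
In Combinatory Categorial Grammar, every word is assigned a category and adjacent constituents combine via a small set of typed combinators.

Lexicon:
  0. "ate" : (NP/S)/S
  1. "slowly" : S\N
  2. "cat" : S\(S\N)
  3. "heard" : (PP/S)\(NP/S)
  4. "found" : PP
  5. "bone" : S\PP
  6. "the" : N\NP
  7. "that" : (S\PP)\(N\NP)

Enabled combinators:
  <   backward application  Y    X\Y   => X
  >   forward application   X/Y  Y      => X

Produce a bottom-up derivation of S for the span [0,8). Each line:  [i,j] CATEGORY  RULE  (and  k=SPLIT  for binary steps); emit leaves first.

[0,1] (NP/S)/S  lex  "ate"
[1,2] S\N  lex  "slowly"
[2,3] S\(S\N)  lex  "cat"
[1,3] S  <  k=2
[0,3] NP/S  >  k=1
[3,4] (PP/S)\(NP/S)  lex  "heard"
[0,4] PP/S  <  k=3
[4,5] PP  lex  "found"
[5,6] S\PP  lex  "bone"
[4,6] S  <  k=5
[0,6] PP  >  k=4
[6,7] N\NP  lex  "the"
[7,8] (S\PP)\(N\NP)  lex  "that"
[6,8] S\PP  <  k=7
[0,8] S  <  k=6

[0,8] S   <
  [0,6] PP   >
    [0,4] PP/S   <
      [0,3] NP/S   >
        [0,1] "ate" : (NP/S)/S
        [1,3] S   <
          [1,2] "slowly" : S\N
          [2,3] "cat" : S\(S\N)
      [3,4] "heard" : (PP/S)\(NP/S)
    [4,6] S   <
      [4,5] "found" : PP
      [5,6] "bone" : S\PP
  [6,8] S\PP   <
    [6,7] "the" : N\NP
    [7,8] "that" : (S\PP)\(N\NP)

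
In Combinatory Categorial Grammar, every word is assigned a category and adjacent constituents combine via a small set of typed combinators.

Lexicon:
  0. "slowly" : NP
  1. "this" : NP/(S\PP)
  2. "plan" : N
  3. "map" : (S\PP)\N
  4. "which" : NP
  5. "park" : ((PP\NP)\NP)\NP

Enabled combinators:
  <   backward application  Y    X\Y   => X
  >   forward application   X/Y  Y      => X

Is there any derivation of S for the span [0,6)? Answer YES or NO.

NO

NP NP/(S\PP) N (S\PP)\N NP ((PP\NP)\NP)\NP
CKY chart[0,6] = {PP}; S ∉ chart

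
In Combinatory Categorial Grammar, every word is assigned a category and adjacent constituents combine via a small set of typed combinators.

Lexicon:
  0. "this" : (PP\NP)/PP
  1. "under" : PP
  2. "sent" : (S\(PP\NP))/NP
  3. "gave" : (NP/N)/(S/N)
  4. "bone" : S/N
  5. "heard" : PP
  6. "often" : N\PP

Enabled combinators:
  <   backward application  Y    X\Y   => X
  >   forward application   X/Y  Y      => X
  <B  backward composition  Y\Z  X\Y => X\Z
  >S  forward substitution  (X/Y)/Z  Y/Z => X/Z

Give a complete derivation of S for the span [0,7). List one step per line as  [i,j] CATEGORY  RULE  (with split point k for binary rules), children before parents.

[0,1] (PP\NP)/PP  lex  "this"
[1,2] PP  lex  "under"
[0,2] PP\NP  >  k=1
[2,3] (S\(PP\NP))/NP  lex  "sent"
[3,4] (NP/N)/(S/N)  lex  "gave"
[4,5] S/N  lex  "bone"
[3,5] NP/N  >  k=4
[5,6] PP  lex  "heard"
[6,7] N\PP  lex  "often"
[5,7] N  <  k=6
[3,7] NP  >  k=5
[2,7] S\(PP\NP)  >  k=3
[0,7] S  <  k=2

[0,7] S   <
  [0,2] PP\NP   >
    [0,1] "this" : (PP\NP)/PP
    [1,2] "under" : PP
  [2,7] S\(PP\NP)   >
    [2,3] "sent" : (S\(PP\NP))/NP
    [3,7] NP   >
      [3,5] NP/N   >
        [3,4] "gave" : (NP/N)/(S/N)
        [4,5] "bone" : S/N
      [5,7] N   <
        [5,6] "heard" : PP
        [6,7] "often" : N\PP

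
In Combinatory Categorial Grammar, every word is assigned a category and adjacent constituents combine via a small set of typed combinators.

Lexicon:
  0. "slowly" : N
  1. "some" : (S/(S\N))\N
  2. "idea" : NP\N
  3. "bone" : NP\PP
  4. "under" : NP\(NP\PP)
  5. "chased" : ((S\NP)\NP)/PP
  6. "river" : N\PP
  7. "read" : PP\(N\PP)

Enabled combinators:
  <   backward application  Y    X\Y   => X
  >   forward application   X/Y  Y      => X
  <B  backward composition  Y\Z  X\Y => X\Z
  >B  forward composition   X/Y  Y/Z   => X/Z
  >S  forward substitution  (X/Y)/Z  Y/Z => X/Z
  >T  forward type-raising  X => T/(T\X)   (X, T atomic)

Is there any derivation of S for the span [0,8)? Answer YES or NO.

YES

[0,8] S   >
  [0,2] S/(S\N)   <
    [0,1] "slowly" : N
    [1,2] "some" : (S/(S\N))\N
  [2,8] S\N   <B
    [2,3] "idea" : NP\N
    [3,8] S\NP   <
      [3,5] NP   <
        [3,4] "bone" : NP\PP
        [4,5] "under" : NP\(NP\PP)
      [5,8] (S\NP)\NP   >
        [5,6] "chased" : ((S\NP)\NP)/PP
        [6,8] PP   <
          [6,7] "river" : N\PP
          [7,8] "read" : PP\(N\PP)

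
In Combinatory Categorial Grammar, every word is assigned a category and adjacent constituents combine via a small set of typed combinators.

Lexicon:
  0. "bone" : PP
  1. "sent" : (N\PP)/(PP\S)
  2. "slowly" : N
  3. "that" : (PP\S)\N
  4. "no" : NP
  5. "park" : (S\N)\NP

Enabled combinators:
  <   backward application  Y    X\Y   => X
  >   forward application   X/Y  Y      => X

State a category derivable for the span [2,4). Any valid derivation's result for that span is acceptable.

PP\S

[0,6] S   <
  [0,4] N   <
    [0,1] "bone" : PP
    [1,4] N\PP   >
      [1,2] "sent" : (N\PP)/(PP\S)
      [2,4] PP\S   <
        [2,3] "slowly" : N
        [3,4] "that" : (PP\S)\N
  [4,6] S\N   <
    [4,5] "no" : NP
    [5,6] "park" : (S\N)\NP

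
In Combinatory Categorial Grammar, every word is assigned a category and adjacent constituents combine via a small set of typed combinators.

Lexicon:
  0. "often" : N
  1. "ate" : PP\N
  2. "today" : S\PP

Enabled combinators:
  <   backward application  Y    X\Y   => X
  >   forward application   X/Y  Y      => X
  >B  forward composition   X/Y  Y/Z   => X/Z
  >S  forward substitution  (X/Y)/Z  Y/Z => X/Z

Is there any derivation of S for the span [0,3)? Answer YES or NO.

YES

[0,3] S   <
  [0,2] PP   <
    [0,1] "often" : N
    [1,2] "ate" : PP\N
  [2,3] "today" : S\PP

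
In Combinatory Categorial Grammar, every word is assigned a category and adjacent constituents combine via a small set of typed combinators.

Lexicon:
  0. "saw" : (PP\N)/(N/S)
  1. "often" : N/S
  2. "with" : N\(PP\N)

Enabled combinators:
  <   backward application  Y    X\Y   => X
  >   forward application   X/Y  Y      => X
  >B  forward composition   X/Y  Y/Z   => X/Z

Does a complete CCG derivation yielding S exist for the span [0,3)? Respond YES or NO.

NO

(PP\N)/(N/S) N/S N\(PP\N)
CKY chart[0,3] = {N}; S ∉ chart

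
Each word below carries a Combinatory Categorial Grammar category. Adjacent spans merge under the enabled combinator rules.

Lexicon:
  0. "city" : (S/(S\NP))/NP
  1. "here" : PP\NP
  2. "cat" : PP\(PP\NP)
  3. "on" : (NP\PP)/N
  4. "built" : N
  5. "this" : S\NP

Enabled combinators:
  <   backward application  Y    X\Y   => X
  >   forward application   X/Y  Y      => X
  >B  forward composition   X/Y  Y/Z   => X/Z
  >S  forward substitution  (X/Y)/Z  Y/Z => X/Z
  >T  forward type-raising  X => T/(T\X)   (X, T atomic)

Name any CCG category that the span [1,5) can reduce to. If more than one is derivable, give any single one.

NP

[0,6] S   >
  [0,5] S/(S\NP)   >
    [0,1] "city" : (S/(S\NP))/NP
    [1,5] NP   <
      [1,3] PP   <
        [1,2] "here" : PP\NP
        [2,3] "cat" : PP\(PP\NP)
      [3,5] NP\PP   >
        [3,4] "on" : (NP\PP)/N
        [4,5] "built" : N
  [5,6] "this" : S\NP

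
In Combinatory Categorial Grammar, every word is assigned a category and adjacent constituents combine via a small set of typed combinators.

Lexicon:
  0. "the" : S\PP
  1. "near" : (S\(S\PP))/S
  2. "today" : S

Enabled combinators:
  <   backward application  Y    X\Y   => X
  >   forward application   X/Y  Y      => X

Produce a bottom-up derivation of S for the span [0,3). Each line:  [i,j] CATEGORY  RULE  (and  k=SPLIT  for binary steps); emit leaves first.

[0,3] S   <
  [0,1] "the" : S\PP
  [1,3] S\(S\PP)   >
    [1,2] "near" : (S\(S\PP))/S
    [2,3] "today" : S

[0,1] S\PP  lex  "the"
[1,2] (S\(S\PP))/S  lex  "near"
[2,3] S  lex  "today"
[1,3] S\(S\PP)  >  k=2
[0,3] S  <  k=1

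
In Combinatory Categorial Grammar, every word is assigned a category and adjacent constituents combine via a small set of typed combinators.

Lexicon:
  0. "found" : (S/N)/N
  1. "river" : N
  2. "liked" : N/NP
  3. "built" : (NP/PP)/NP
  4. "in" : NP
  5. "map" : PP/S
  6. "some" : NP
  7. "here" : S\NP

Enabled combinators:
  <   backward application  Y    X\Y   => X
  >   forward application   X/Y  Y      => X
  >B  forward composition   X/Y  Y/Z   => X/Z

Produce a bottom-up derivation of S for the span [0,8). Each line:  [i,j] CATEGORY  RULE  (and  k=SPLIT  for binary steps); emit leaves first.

[0,1] (S/N)/N  lex  "found"
[1,2] N  lex  "river"
[0,2] S/N  >  k=1
[2,3] N/NP  lex  "liked"
[0,3] S/NP  >B  k=2
[3,4] (NP/PP)/NP  lex  "built"
[4,5] NP  lex  "in"
[3,5] NP/PP  >  k=4
[0,5] S/PP  >B  k=3
[5,6] PP/S  lex  "map"
[6,7] NP  lex  "some"
[7,8] S\NP  lex  "here"
[6,8] S  <  k=7
[5,8] PP  >  k=6
[0,8] S  >  k=5

[0,8] S   >
  [0,5] S/PP   >B
    [0,3] S/NP   >B
      [0,2] S/N   >
        [0,1] "found" : (S/N)/N
        [1,2] "river" : N
      [2,3] "liked" : N/NP
    [3,5] NP/PP   >
      [3,4] "built" : (NP/PP)/NP
      [4,5] "in" : NP
  [5,8] PP   >
    [5,6] "map" : PP/S
    [6,8] S   <
      [6,7] "some" : NP
      [7,8] "here" : S\NP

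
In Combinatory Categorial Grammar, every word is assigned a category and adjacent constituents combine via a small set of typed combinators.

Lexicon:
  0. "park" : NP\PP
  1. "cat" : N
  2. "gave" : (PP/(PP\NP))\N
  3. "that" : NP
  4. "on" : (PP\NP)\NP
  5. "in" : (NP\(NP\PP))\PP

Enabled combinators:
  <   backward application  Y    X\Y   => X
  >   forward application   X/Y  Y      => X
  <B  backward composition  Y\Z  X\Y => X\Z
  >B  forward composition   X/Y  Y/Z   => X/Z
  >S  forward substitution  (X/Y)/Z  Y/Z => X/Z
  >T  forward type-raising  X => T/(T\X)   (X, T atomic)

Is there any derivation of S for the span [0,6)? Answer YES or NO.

NO

NP\PP N (PP/(PP\NP))\N NP (PP\NP)\NP (NP\(NP\PP))\PP
CKY chart[0,6] = {N/(N\NP), NP, NP/(NP\NP), PP/(PP\NP), S/(S\NP)}; S ∉ chart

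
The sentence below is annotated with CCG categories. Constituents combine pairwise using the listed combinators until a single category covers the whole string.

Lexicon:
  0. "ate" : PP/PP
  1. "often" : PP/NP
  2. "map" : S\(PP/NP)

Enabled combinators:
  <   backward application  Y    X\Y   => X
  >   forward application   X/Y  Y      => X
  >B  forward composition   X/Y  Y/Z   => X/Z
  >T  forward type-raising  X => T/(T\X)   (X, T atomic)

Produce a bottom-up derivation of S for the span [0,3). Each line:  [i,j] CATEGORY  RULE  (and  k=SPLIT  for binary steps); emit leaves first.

[0,1] PP/PP  lex  "ate"
[1,2] PP/NP  lex  "often"
[0,2] PP/NP  >B  k=1
[2,3] S\(PP/NP)  lex  "map"
[0,3] S  <  k=2

[0,3] S   <
  [0,2] PP/NP   >B
    [0,1] "ate" : PP/PP
    [1,2] "often" : PP/NP
  [2,3] "map" : S\(PP/NP)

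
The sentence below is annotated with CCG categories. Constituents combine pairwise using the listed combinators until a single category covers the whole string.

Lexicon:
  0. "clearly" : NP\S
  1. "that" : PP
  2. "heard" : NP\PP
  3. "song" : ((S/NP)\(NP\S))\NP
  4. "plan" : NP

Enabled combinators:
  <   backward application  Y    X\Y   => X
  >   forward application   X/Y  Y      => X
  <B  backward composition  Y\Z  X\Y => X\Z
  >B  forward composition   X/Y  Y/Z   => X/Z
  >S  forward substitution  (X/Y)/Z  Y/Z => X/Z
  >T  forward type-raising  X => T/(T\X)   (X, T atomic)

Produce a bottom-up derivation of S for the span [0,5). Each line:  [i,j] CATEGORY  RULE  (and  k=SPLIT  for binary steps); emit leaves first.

[0,1] NP\S  lex  "clearly"
[1,2] PP  lex  "that"
[1,2] NP/(NP\PP)  >T
[2,3] NP\PP  lex  "heard"
[1,3] NP  >  k=2
[3,4] ((S/NP)\(NP\S))\NP  lex  "song"
[1,4] (S/NP)\(NP\S)  <  k=3
[0,4] S/NP  <  k=1
[4,5] NP  lex  "plan"
[0,5] S  >  k=4

[0,5] S   >
  [0,4] S/NP   <
    [0,1] "clearly" : NP\S
    [1,4] (S/NP)\(NP\S)   <
      [1,3] NP   >
        [1,2] NP/(NP\PP)   >T
          [1,2] "that" : PP
        [2,3] "heard" : NP\PP
      [3,4] "song" : ((S/NP)\(NP\S))\NP
  [4,5] "plan" : NP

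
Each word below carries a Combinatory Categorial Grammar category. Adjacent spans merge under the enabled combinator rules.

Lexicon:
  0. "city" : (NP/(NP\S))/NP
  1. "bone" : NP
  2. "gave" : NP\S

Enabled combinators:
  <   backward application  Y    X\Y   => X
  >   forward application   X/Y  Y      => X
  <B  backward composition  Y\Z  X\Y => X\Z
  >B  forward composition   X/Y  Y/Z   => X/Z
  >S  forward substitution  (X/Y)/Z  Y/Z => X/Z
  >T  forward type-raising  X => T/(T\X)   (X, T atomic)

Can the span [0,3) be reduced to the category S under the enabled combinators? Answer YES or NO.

NO

(NP/(NP\S))/NP NP NP\S
CKY chart[0,3] = {N/(N\NP), NP, NP/(NP\NP), PP/(PP\NP), S/(S\NP)}; S ∉ chart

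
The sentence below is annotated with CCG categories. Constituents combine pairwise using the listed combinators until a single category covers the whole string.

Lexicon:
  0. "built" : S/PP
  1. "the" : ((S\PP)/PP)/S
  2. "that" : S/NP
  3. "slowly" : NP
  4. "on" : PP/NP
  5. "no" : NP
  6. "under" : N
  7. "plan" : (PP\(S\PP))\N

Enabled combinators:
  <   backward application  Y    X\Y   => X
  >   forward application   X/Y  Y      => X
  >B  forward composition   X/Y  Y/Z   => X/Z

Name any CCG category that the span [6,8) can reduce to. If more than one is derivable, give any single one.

[0,8] S   >
  [0,1] "built" : S/PP
  [1,8] PP   <
    [1,6] S\PP   >
      [1,4] (S\PP)/PP   >
        [1,2] "the" : ((S\PP)/PP)/S
        [2,4] S   >
          [2,3] "that" : S/NP
          [3,4] "slowly" : NP
      [4,6] PP   >
        [4,5] "on" : PP/NP
        [5,6] "no" : NP
    [6,8] PP\(S\PP)   <
      [6,7] "under" : N
      [7,8] "plan" : (PP\(S\PP))\N

PP\(S\PP)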